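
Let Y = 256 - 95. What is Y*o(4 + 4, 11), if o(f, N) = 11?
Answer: 1771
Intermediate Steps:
Y = 161
Y*o(4 + 4, 11) = 161*11 = 1771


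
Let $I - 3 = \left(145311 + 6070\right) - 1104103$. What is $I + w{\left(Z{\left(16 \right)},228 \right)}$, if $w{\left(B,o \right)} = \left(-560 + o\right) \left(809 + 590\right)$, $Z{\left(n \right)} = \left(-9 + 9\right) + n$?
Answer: $-1417187$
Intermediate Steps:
$Z{\left(n \right)} = n$ ($Z{\left(n \right)} = 0 + n = n$)
$w{\left(B,o \right)} = -783440 + 1399 o$ ($w{\left(B,o \right)} = \left(-560 + o\right) 1399 = -783440 + 1399 o$)
$I = -952719$ ($I = 3 + \left(\left(145311 + 6070\right) - 1104103\right) = 3 + \left(151381 - 1104103\right) = 3 - 952722 = -952719$)
$I + w{\left(Z{\left(16 \right)},228 \right)} = -952719 + \left(-783440 + 1399 \cdot 228\right) = -952719 + \left(-783440 + 318972\right) = -952719 - 464468 = -1417187$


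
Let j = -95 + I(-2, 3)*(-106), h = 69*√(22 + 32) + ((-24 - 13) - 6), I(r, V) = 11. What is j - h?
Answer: -1218 - 207*√6 ≈ -1725.0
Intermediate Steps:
h = -43 + 207*√6 (h = 69*√54 + (-37 - 6) = 69*(3*√6) - 43 = 207*√6 - 43 = -43 + 207*√6 ≈ 464.04)
j = -1261 (j = -95 + 11*(-106) = -95 - 1166 = -1261)
j - h = -1261 - (-43 + 207*√6) = -1261 + (43 - 207*√6) = -1218 - 207*√6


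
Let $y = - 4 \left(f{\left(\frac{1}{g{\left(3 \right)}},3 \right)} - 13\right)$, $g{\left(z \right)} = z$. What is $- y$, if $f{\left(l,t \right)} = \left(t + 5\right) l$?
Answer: $- \frac{124}{3} \approx -41.333$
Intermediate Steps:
$f{\left(l,t \right)} = l \left(5 + t\right)$ ($f{\left(l,t \right)} = \left(5 + t\right) l = l \left(5 + t\right)$)
$y = \frac{124}{3}$ ($y = - 4 \left(\frac{5 + 3}{3} - 13\right) = - 4 \left(\frac{1}{3} \cdot 8 - 13\right) = - 4 \left(\frac{8}{3} - 13\right) = \left(-4\right) \left(- \frac{31}{3}\right) = \frac{124}{3} \approx 41.333$)
$- y = \left(-1\right) \frac{124}{3} = - \frac{124}{3}$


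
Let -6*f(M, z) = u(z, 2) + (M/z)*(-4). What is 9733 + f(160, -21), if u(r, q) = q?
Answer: 612838/63 ≈ 9727.6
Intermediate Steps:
f(M, z) = -⅓ + 2*M/(3*z) (f(M, z) = -(2 + (M/z)*(-4))/6 = -(2 - 4*M/z)/6 = -⅓ + 2*M/(3*z))
9733 + f(160, -21) = 9733 + (⅓)*(-1*(-21) + 2*160)/(-21) = 9733 + (⅓)*(-1/21)*(21 + 320) = 9733 + (⅓)*(-1/21)*341 = 9733 - 341/63 = 612838/63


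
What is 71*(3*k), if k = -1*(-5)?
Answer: 1065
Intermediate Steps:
k = 5
71*(3*k) = 71*(3*5) = 71*15 = 1065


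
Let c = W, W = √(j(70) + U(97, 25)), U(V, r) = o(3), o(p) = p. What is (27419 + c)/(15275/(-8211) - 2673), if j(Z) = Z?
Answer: -225137409/21963278 - 8211*√73/21963278 ≈ -10.254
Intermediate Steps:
U(V, r) = 3
W = √73 (W = √(70 + 3) = √73 ≈ 8.5440)
c = √73 ≈ 8.5440
(27419 + c)/(15275/(-8211) - 2673) = (27419 + √73)/(15275/(-8211) - 2673) = (27419 + √73)/(15275*(-1/8211) - 2673) = (27419 + √73)/(-15275/8211 - 2673) = (27419 + √73)/(-21963278/8211) = (27419 + √73)*(-8211/21963278) = -225137409/21963278 - 8211*√73/21963278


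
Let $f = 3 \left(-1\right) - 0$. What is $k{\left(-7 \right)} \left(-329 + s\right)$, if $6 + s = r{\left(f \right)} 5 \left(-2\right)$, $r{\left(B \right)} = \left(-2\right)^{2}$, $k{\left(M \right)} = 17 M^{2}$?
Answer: $-312375$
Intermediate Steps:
$f = -3$ ($f = -3 + 0 = -3$)
$r{\left(B \right)} = 4$
$s = -46$ ($s = -6 + 4 \cdot 5 \left(-2\right) = -6 + 20 \left(-2\right) = -6 - 40 = -46$)
$k{\left(-7 \right)} \left(-329 + s\right) = 17 \left(-7\right)^{2} \left(-329 - 46\right) = 17 \cdot 49 \left(-375\right) = 833 \left(-375\right) = -312375$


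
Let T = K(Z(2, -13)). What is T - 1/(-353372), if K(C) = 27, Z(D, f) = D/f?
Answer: 9541045/353372 ≈ 27.000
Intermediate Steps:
T = 27
T - 1/(-353372) = 27 - 1/(-353372) = 27 - 1*(-1/353372) = 27 + 1/353372 = 9541045/353372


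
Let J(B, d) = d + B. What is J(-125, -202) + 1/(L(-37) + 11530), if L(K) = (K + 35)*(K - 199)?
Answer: -3924653/12002 ≈ -327.00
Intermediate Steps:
L(K) = (-199 + K)*(35 + K) (L(K) = (35 + K)*(-199 + K) = (-199 + K)*(35 + K))
J(B, d) = B + d
J(-125, -202) + 1/(L(-37) + 11530) = (-125 - 202) + 1/((-6965 + (-37)² - 164*(-37)) + 11530) = -327 + 1/((-6965 + 1369 + 6068) + 11530) = -327 + 1/(472 + 11530) = -327 + 1/12002 = -3924653/12002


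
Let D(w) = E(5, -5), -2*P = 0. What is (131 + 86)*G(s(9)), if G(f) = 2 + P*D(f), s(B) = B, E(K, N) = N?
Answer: 434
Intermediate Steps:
P = 0 (P = -1/2*0 = 0)
D(w) = -5
G(f) = 2 (G(f) = 2 + 0*(-5) = 2 + 0 = 2)
(131 + 86)*G(s(9)) = (131 + 86)*2 = 217*2 = 434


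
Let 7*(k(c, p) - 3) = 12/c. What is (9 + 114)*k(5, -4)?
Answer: 14391/35 ≈ 411.17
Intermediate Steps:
k(c, p) = 3 + 12/(7*c) (k(c, p) = 3 + (12/c)/7 = 3 + 12/(7*c))
(9 + 114)*k(5, -4) = (9 + 114)*(3 + (12/7)/5) = 123*(3 + (12/7)*(⅕)) = 123*(3 + 12/35) = 123*(117/35) = 14391/35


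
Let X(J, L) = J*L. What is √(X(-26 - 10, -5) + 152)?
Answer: 2*√83 ≈ 18.221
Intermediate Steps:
√(X(-26 - 10, -5) + 152) = √((-26 - 10)*(-5) + 152) = √(-36*(-5) + 152) = √(180 + 152) = √332 = 2*√83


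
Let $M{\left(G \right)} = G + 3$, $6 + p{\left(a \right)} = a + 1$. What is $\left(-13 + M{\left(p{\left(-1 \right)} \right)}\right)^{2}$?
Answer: $256$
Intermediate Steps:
$p{\left(a \right)} = -5 + a$ ($p{\left(a \right)} = -6 + \left(a + 1\right) = -6 + \left(1 + a\right) = -5 + a$)
$M{\left(G \right)} = 3 + G$
$\left(-13 + M{\left(p{\left(-1 \right)} \right)}\right)^{2} = \left(-13 + \left(3 - 6\right)\right)^{2} = \left(-13 - 3\right)^{2} = \left(-16\right)^{2} = 256$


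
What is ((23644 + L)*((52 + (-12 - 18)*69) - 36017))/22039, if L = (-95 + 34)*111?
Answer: -641764555/22039 ≈ -29120.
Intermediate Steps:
L = -6771 (L = -61*111 = -6771)
((23644 + L)*((52 + (-12 - 18)*69) - 36017))/22039 = ((23644 - 6771)*((52 + (-12 - 18)*69) - 36017))/22039 = (16873*((52 - 30*69) - 36017))*(1/22039) = (16873*((52 - 2070) - 36017))*(1/22039) = (16873*(-2018 - 36017))*(1/22039) = (16873*(-38035))*(1/22039) = -641764555*1/22039 = -641764555/22039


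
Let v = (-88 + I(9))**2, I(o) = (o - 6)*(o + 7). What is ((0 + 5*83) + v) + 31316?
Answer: 33331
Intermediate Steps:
I(o) = (-6 + o)*(7 + o)
v = 1600 (v = (-88 + (-42 + 9 + 9**2))**2 = (-88 + (-42 + 9 + 81))**2 = (-88 + 48)**2 = (-40)**2 = 1600)
((0 + 5*83) + v) + 31316 = ((0 + 5*83) + 1600) + 31316 = ((0 + 415) + 1600) + 31316 = (415 + 1600) + 31316 = 2015 + 31316 = 33331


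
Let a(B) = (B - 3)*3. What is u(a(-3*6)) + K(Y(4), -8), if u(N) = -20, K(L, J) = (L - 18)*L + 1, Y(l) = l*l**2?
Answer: 2925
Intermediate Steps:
Y(l) = l**3
K(L, J) = 1 + L*(-18 + L) (K(L, J) = (-18 + L)*L + 1 = L*(-18 + L) + 1 = 1 + L*(-18 + L))
a(B) = -9 + 3*B (a(B) = (-3 + B)*3 = -9 + 3*B)
u(a(-3*6)) + K(Y(4), -8) = -20 + (1 + (4**3)**2 - 18*4**3) = -20 + (1 + 64**2 - 18*64) = -20 + (1 + 4096 - 1152) = -20 + 2945 = 2925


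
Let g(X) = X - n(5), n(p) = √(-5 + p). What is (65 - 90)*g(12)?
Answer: -300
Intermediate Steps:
g(X) = X (g(X) = X - √(-5 + 5) = X - √0 = X - 1*0 = X + 0 = X)
(65 - 90)*g(12) = (65 - 90)*12 = -25*12 = -300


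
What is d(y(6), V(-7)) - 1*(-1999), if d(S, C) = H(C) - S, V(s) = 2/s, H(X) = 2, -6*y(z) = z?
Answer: 2002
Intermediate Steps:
y(z) = -z/6
d(S, C) = 2 - S
d(y(6), V(-7)) - 1*(-1999) = (2 - (-1)*6/6) - 1*(-1999) = (2 - 1*(-1)) + 1999 = (2 + 1) + 1999 = 3 + 1999 = 2002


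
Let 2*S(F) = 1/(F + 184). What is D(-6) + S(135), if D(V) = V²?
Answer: 22969/638 ≈ 36.002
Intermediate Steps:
S(F) = 1/(2*(184 + F)) (S(F) = 1/(2*(F + 184)) = 1/(2*(184 + F)))
D(-6) + S(135) = (-6)² + 1/(2*(184 + 135)) = 36 + (½)/319 = 36 + (½)*(1/319) = 36 + 1/638 = 22969/638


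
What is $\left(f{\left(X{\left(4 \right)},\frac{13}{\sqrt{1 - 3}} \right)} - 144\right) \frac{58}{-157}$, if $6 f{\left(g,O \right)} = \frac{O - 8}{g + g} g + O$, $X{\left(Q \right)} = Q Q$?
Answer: $\frac{25172}{471} + \frac{377 i \sqrt{2}}{628} \approx 53.444 + 0.84898 i$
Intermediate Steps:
$X{\left(Q \right)} = Q^{2}$
$f{\left(g,O \right)} = - \frac{2}{3} + \frac{O}{4}$ ($f{\left(g,O \right)} = \frac{\frac{O - 8}{g + g} g + O}{6} = \frac{\frac{-8 + O}{2 g} g + O}{6} = \frac{\left(-4 + \frac{O}{2}\right) + O}{6} = \frac{-4 + \frac{3 O}{2}}{6} = - \frac{2}{3} + \frac{O}{4}$)
$\left(f{\left(X{\left(4 \right)},\frac{13}{\sqrt{1 - 3}} \right)} - 144\right) \frac{58}{-157} = \left(\left(- \frac{2}{3} + \frac{13 \frac{1}{\sqrt{1 - 3}}}{4}\right) - 144\right) \frac{58}{-157} = \left(\left(- \frac{2}{3} + \frac{13 \frac{1}{\sqrt{-2}}}{4}\right) - 144\right) 58 \left(- \frac{1}{157}\right) = \left(\left(- \frac{2}{3} + \frac{13 \frac{1}{i \sqrt{2}}}{4}\right) - 144\right) \left(- \frac{58}{157}\right) = \left(\left(- \frac{2}{3} + \frac{13 \left(- \frac{i \sqrt{2}}{2}\right)}{4}\right) - 144\right) \left(- \frac{58}{157}\right) = \left(\left(- \frac{2}{3} + \frac{\left(- \frac{13}{2}\right) i \sqrt{2}}{4}\right) - 144\right) \left(- \frac{58}{157}\right) = \left(\left(- \frac{2}{3} - \frac{13 i \sqrt{2}}{8}\right) - 144\right) \left(- \frac{58}{157}\right) = \left(- \frac{434}{3} - \frac{13 i \sqrt{2}}{8}\right) \left(- \frac{58}{157}\right) = \frac{25172}{471} + \frac{377 i \sqrt{2}}{628}$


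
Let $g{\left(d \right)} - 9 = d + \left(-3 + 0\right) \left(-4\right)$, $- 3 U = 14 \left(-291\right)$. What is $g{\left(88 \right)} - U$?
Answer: $-1249$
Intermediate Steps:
$U = 1358$ ($U = - \frac{14 \left(-291\right)}{3} = \left(- \frac{1}{3}\right) \left(-4074\right) = 1358$)
$g{\left(d \right)} = 21 + d$ ($g{\left(d \right)} = 9 + \left(d + \left(-3 + 0\right) \left(-4\right)\right) = 9 + \left(d - -12\right) = 9 + \left(d + 12\right) = 9 + \left(12 + d\right) = 21 + d$)
$g{\left(88 \right)} - U = \left(21 + 88\right) - 1358 = 109 - 1358 = -1249$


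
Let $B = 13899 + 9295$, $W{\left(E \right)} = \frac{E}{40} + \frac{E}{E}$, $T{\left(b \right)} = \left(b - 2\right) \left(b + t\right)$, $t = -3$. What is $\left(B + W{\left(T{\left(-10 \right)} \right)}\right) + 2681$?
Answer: $\frac{258799}{10} \approx 25880.0$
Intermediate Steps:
$T{\left(b \right)} = \left(-3 + b\right) \left(-2 + b\right)$ ($T{\left(b \right)} = \left(b - 2\right) \left(b - 3\right) = \left(-2 + b\right) \left(-3 + b\right) = \left(-3 + b\right) \left(-2 + b\right)$)
$W{\left(E \right)} = 1 + \frac{E}{40}$ ($W{\left(E \right)} = E \frac{1}{40} + 1 = \frac{E}{40} + 1 = 1 + \frac{E}{40}$)
$B = 23194$
$\left(B + W{\left(T{\left(-10 \right)} \right)}\right) + 2681 = \left(23194 + \left(1 + \frac{6 + \left(-10\right)^{2} - -50}{40}\right)\right) + 2681 = \left(23194 + \left(1 + \frac{6 + 100 + 50}{40}\right)\right) + 2681 = \left(23194 + \left(1 + \frac{1}{40} \cdot 156\right)\right) + 2681 = \left(23194 + \left(1 + \frac{39}{10}\right)\right) + 2681 = \left(23194 + \frac{49}{10}\right) + 2681 = \frac{231989}{10} + 2681 = \frac{258799}{10}$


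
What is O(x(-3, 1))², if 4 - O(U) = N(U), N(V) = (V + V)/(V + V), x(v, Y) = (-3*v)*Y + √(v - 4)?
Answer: 9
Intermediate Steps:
x(v, Y) = √(-4 + v) - 3*Y*v (x(v, Y) = -3*Y*v + √(-4 + v) = √(-4 + v) - 3*Y*v)
N(V) = 1 (N(V) = (2*V)/((2*V)) = (2*V)*(1/(2*V)) = 1)
O(U) = 3 (O(U) = 4 - 1*1 = 4 - 1 = 3)
O(x(-3, 1))² = 3² = 9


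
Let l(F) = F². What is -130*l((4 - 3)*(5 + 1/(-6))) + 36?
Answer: -54017/18 ≈ -3000.9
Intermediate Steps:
-130*l((4 - 3)*(5 + 1/(-6))) + 36 = -130*(4 - 3)²*(5 + 1/(-6))² + 36 = -130*(5 - ⅙)² + 36 = -130*(1*(29/6))² + 36 = -130*(29/6)² + 36 = -130*841/36 + 36 = -54665/18 + 36 = -54017/18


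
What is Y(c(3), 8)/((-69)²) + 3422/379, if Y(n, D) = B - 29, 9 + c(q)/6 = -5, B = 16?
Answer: 16287215/1804419 ≈ 9.0263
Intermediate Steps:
c(q) = -84 (c(q) = -54 + 6*(-5) = -54 - 30 = -84)
Y(n, D) = -13 (Y(n, D) = 16 - 29 = -13)
Y(c(3), 8)/((-69)²) + 3422/379 = -13/((-69)²) + 3422/379 = -13/4761 + 3422*(1/379) = -13*1/4761 + 3422/379 = -13/4761 + 3422/379 = 16287215/1804419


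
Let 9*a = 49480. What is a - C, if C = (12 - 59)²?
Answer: 29599/9 ≈ 3288.8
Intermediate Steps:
a = 49480/9 (a = (⅑)*49480 = 49480/9 ≈ 5497.8)
C = 2209 (C = (-47)² = 2209)
a - C = 49480/9 - 1*2209 = 49480/9 - 2209 = 29599/9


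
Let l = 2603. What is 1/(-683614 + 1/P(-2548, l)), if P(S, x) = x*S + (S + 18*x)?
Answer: -6588138/4503743370733 ≈ -1.4628e-6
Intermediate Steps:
P(S, x) = S + 18*x + S*x (P(S, x) = S*x + (S + 18*x) = S + 18*x + S*x)
1/(-683614 + 1/P(-2548, l)) = 1/(-683614 + 1/(-2548 + 18*2603 - 2548*2603)) = 1/(-683614 + 1/(-2548 + 46854 - 6632444)) = 1/(-683614 + 1/(-6588138)) = 1/(-683614 - 1/6588138) = 1/(-4503743370733/6588138) = -6588138/4503743370733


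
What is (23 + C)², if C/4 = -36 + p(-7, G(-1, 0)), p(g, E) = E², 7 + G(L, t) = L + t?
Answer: 18225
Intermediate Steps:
G(L, t) = -7 + L + t (G(L, t) = -7 + (L + t) = -7 + L + t)
C = 112 (C = 4*(-36 + (-7 - 1 + 0)²) = 4*(-36 + (-8)²) = 4*(-36 + 64) = 4*28 = 112)
(23 + C)² = (23 + 112)² = 135² = 18225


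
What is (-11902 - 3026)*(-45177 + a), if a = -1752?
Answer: 700556112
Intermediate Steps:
(-11902 - 3026)*(-45177 + a) = (-11902 - 3026)*(-45177 - 1752) = -14928*(-46929) = 700556112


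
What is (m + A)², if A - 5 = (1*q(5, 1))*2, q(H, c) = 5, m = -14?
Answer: 1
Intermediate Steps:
A = 15 (A = 5 + (1*5)*2 = 5 + 5*2 = 5 + 10 = 15)
(m + A)² = (-14 + 15)² = 1² = 1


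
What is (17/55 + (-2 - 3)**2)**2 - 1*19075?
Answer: -55764211/3025 ≈ -18434.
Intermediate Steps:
(17/55 + (-2 - 3)**2)**2 - 1*19075 = (17*(1/55) + (-5)**2)**2 - 19075 = (17/55 + 25)**2 - 19075 = (1392/55)**2 - 19075 = 1937664/3025 - 19075 = -55764211/3025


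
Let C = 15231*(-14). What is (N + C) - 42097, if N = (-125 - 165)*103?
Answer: -285201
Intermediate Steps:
C = -213234
N = -29870 (N = -290*103 = -29870)
(N + C) - 42097 = (-29870 - 213234) - 42097 = -243104 - 42097 = -285201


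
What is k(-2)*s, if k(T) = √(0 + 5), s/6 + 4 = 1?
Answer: -18*√5 ≈ -40.249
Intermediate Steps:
s = -18 (s = -24 + 6*1 = -24 + 6 = -18)
k(T) = √5
k(-2)*s = √5*(-18) = -18*√5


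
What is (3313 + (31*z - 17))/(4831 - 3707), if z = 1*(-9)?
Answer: 3017/1124 ≈ 2.6842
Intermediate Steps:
z = -9
(3313 + (31*z - 17))/(4831 - 3707) = (3313 + (31*(-9) - 17))/(4831 - 3707) = (3313 + (-279 - 17))/1124 = (3313 - 296)*(1/1124) = 3017*(1/1124) = 3017/1124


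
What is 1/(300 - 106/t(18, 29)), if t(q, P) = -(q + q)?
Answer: 18/5453 ≈ 0.0033009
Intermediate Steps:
t(q, P) = -2*q
1/(300 - 106/t(18, 29)) = 1/(300 - 106/((-2*18))) = 1/(300 - 106/(-36)) = 1/(300 - 106*(-1/36)) = 1/(300 + 53/18) = 1/(5453/18) = 18/5453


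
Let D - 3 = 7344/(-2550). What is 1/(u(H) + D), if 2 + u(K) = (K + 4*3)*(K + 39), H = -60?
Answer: 25/25153 ≈ 0.00099392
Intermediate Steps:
D = 3/25 (D = 3 + 7344/(-2550) = 3 + 7344*(-1/2550) = 3 - 72/25 = 3/25 ≈ 0.12000)
u(K) = -2 + (12 + K)*(39 + K) (u(K) = -2 + (K + 4*3)*(K + 39) = -2 + (K + 12)*(39 + K) = -2 + (12 + K)*(39 + K))
1/(u(H) + D) = 1/((466 + (-60)² + 51*(-60)) + 3/25) = 1/((466 + 3600 - 3060) + 3/25) = 1/(1006 + 3/25) = 1/(25153/25) = 25/25153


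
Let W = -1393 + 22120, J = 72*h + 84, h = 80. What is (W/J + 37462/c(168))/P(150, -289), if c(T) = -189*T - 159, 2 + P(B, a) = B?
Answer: 147497123/9200068944 ≈ 0.016032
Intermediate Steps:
P(B, a) = -2 + B
c(T) = -159 - 189*T
J = 5844 (J = 72*80 + 84 = 5760 + 84 = 5844)
W = 20727
(W/J + 37462/c(168))/P(150, -289) = (20727/5844 + 37462/(-159 - 189*168))/(-2 + 150) = (20727*(1/5844) + 37462/(-159 - 31752))/148 = (6909/1948 + 37462/(-31911))*(1/148) = (6909/1948 + 37462*(-1/31911))*(1/148) = (6909/1948 - 37462/31911)*(1/148) = (147497123/62162628)*(1/148) = 147497123/9200068944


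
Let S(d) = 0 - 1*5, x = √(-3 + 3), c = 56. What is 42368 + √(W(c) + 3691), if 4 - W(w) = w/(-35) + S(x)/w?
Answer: 42368 + √72455110/140 ≈ 42429.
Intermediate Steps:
x = 0 (x = √0 = 0)
S(d) = -5 (S(d) = 0 - 5 = -5)
W(w) = 4 + 5/w + w/35 (W(w) = 4 - (w/(-35) - 5/w) = 4 - (w*(-1/35) - 5/w) = 4 - (-w/35 - 5/w) = 4 - (-5/w - w/35) = 4 + (5/w + w/35) = 4 + 5/w + w/35)
42368 + √(W(c) + 3691) = 42368 + √((4 + 5/56 + (1/35)*56) + 3691) = 42368 + √((4 + 5*(1/56) + 8/5) + 3691) = 42368 + √((4 + 5/56 + 8/5) + 3691) = 42368 + √(1593/280 + 3691) = 42368 + √(1035073/280) = 42368 + √72455110/140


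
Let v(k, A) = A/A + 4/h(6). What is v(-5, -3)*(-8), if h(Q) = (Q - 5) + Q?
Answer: -88/7 ≈ -12.571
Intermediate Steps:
h(Q) = -5 + 2*Q (h(Q) = (-5 + Q) + Q = -5 + 2*Q)
v(k, A) = 11/7 (v(k, A) = A/A + 4/(-5 + 2*6) = 1 + 4/(-5 + 12) = 1 + 4/7 = 11/7)
v(-5, -3)*(-8) = (11/7)*(-8) = -88/7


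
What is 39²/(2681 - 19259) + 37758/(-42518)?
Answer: -5481127/5594154 ≈ -0.97980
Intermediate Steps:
39²/(2681 - 19259) + 37758/(-42518) = 1521/(-16578) + 37758*(-1/42518) = 1521*(-1/16578) - 2697/3037 = -169/1842 - 2697/3037 = -5481127/5594154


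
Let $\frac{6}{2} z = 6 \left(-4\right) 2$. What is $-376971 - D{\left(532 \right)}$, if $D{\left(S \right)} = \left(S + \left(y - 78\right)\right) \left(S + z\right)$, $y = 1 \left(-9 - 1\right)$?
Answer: $-606075$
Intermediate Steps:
$y = -10$ ($y = 1 \left(-10\right) = -10$)
$z = -16$ ($z = \frac{6 \left(-4\right) 2}{3} = \frac{\left(-24\right) 2}{3} = \frac{1}{3} \left(-48\right) = -16$)
$D{\left(S \right)} = \left(-88 + S\right) \left(-16 + S\right)$ ($D{\left(S \right)} = \left(S - 88\right) \left(S - 16\right) = \left(S - 88\right) \left(-16 + S\right) = \left(-88 + S\right) \left(-16 + S\right)$)
$-376971 - D{\left(532 \right)} = -376971 - \left(1408 + 532^{2} - 55328\right) = -376971 - \left(1408 + 283024 - 55328\right) = -376971 - 229104 = -606075$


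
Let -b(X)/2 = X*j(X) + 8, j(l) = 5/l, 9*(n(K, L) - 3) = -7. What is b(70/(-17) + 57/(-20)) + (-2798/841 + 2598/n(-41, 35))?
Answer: 9585491/8410 ≈ 1139.8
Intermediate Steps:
n(K, L) = 20/9 (n(K, L) = 3 + (⅑)*(-7) = 3 - 7/9 = 20/9)
b(X) = -26 (b(X) = -2*(X*(5/X) + 8) = -2*(5 + 8) = -2*13 = -26)
b(70/(-17) + 57/(-20)) + (-2798/841 + 2598/n(-41, 35)) = -26 + (-2798/841 + 2598/(20/9)) = -26 + (-2798*1/841 + 2598*(9/20)) = -26 + (-2798/841 + 11691/10) = -26 + 9804151/8410 = 9585491/8410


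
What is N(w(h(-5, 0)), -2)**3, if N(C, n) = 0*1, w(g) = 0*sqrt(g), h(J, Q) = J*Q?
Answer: 0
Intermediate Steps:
w(g) = 0
N(C, n) = 0
N(w(h(-5, 0)), -2)**3 = 0**3 = 0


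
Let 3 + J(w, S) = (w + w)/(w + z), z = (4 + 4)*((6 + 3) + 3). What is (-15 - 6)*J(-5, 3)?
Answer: 849/13 ≈ 65.308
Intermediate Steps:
z = 96 (z = 8*(9 + 3) = 8*12 = 96)
J(w, S) = -3 + 2*w/(96 + w) (J(w, S) = -3 + (w + w)/(w + 96) = -3 + (2*w)/(96 + w) = -3 + 2*w/(96 + w))
(-15 - 6)*J(-5, 3) = (-15 - 6)*((-288 - 1*(-5))/(96 - 5)) = -21*(-288 + 5)/91 = -3*(-283)/13 = -21*(-283/91) = 849/13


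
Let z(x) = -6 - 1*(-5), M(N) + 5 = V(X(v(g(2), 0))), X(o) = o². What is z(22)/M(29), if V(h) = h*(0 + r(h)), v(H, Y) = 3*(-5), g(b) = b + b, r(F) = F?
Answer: -1/50620 ≈ -1.9755e-5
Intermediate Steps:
g(b) = 2*b
v(H, Y) = -15
V(h) = h² (V(h) = h*(0 + h) = h*h = h²)
M(N) = 50620 (M(N) = -5 + ((-15)²)² = -5 + 225² = -5 + 50625 = 50620)
z(x) = -1 (z(x) = -6 + 5 = -1)
z(22)/M(29) = -1/50620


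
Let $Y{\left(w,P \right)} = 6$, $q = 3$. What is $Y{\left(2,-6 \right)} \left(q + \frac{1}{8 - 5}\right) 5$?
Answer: $100$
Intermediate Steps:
$Y{\left(2,-6 \right)} \left(q + \frac{1}{8 - 5}\right) 5 = 6 \left(3 + \frac{1}{8 - 5}\right) 5 = 6 \left(3 + \frac{1}{3}\right) 5 = 6 \cdot \frac{10}{3} \cdot 5 = 6 \cdot \frac{50}{3} = 100$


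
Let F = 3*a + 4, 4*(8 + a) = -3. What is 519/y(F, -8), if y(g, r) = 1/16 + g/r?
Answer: 16608/91 ≈ 182.51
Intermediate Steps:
a = -35/4 (a = -8 + (1/4)*(-3) = -8 - 3/4 = -35/4 ≈ -8.7500)
F = -89/4 (F = 3*(-35/4) + 4 = -105/4 + 4 = -89/4 ≈ -22.250)
y(g, r) = 1/16 + g/r (y(g, r) = 1*(1/16) + g/r = 1/16 + g/r)
519/y(F, -8) = 519/(((-89/4 + (1/16)*(-8))/(-8))) = 519/((-(-89/4 - 1/2)/8)) = 519/((-1/8*(-91/4))) = 519/(91/32) = 519*(32/91) = 16608/91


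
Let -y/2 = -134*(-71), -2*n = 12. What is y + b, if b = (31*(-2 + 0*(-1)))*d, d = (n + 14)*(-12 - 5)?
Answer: -10596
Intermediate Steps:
n = -6 (n = -½*12 = -6)
y = -19028 (y = -(-268)*(-71) = -2*9514 = -19028)
d = -136 (d = (-6 + 14)*(-12 - 5) = 8*(-17) = -136)
b = 8432 (b = (31*(-2 + 0*(-1)))*(-136) = (31*(-2 + 0))*(-136) = (31*(-2))*(-136) = -62*(-136) = 8432)
y + b = -19028 + 8432 = -10596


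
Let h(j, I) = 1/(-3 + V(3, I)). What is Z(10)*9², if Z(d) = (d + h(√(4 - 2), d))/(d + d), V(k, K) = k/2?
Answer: 189/5 ≈ 37.800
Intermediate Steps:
V(k, K) = k/2 (V(k, K) = k*(½) = k/2)
h(j, I) = -⅔ (h(j, I) = 1/(-3 + (½)*3) = 1/(-3 + 3/2) = 1/(-3/2) = -⅔)
Z(d) = (-⅔ + d)/(2*d) (Z(d) = (d - ⅔)/(d + d) = (-⅔ + d)/((2*d)) = (-⅔ + d)*(1/(2*d)) = (-⅔ + d)/(2*d))
Z(10)*9² = ((⅙)*(-2 + 3*10)/10)*9² = ((⅙)*(⅒)*(-2 + 30))*81 = ((⅙)*(⅒)*28)*81 = (7/15)*81 = 189/5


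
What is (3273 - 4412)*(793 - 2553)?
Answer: 2004640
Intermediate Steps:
(3273 - 4412)*(793 - 2553) = -1139*(-1760) = 2004640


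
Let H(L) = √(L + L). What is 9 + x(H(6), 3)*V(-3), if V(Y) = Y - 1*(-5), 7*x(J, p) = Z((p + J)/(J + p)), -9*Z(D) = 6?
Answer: 185/21 ≈ 8.8095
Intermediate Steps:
Z(D) = -⅔ (Z(D) = -⅑*6 = -⅔)
H(L) = √2*√L (H(L) = √(2*L) = √2*√L)
x(J, p) = -2/21 (x(J, p) = (⅐)*(-⅔) = -2/21)
V(Y) = 5 + Y (V(Y) = Y + 5 = 5 + Y)
9 + x(H(6), 3)*V(-3) = 9 - 2*(5 - 3)/21 = 9 - 2/21*2 = 9 - 4/21 = 185/21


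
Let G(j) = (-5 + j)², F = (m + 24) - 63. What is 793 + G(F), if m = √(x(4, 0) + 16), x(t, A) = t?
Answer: 2749 - 176*√5 ≈ 2355.5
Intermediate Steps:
m = 2*√5 (m = √(4 + 16) = √20 = 2*√5 ≈ 4.4721)
F = -39 + 2*√5 (F = (2*√5 + 24) - 63 = (24 + 2*√5) - 63 = -39 + 2*√5 ≈ -34.528)
793 + G(F) = 793 + (-5 + (-39 + 2*√5))² = 793 + (-44 + 2*√5)²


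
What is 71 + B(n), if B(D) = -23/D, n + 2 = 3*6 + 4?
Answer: 1397/20 ≈ 69.850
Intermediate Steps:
n = 20 (n = -2 + (3*6 + 4) = -2 + (18 + 4) = -2 + 22 = 20)
71 + B(n) = 71 - 23/20 = 1397/20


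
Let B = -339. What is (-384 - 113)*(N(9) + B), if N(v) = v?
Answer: 164010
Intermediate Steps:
(-384 - 113)*(N(9) + B) = (-384 - 113)*(9 - 339) = -497*(-330) = 164010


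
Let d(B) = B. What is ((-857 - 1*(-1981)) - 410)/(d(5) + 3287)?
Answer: 357/1646 ≈ 0.21689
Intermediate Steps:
((-857 - 1*(-1981)) - 410)/(d(5) + 3287) = ((-857 - 1*(-1981)) - 410)/(5 + 3287) = ((-857 + 1981) - 410)/3292 = (1124 - 410)*(1/3292) = 714*(1/3292) = 357/1646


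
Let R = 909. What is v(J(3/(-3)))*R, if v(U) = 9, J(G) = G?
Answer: 8181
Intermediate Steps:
v(J(3/(-3)))*R = 9*909 = 8181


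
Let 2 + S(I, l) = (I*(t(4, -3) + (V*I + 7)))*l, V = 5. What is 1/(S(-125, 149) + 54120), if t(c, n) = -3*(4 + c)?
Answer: 1/12011368 ≈ 8.3254e-8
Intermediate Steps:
t(c, n) = -12 - 3*c
S(I, l) = -2 + I*l*(-17 + 5*I) (S(I, l) = -2 + (I*((-12 - 3*4) + (5*I + 7)))*l = -2 + (I*((-12 - 12) + (7 + 5*I)))*l = -2 + (I*(-24 + (7 + 5*I)))*l = -2 + (I*(-17 + 5*I))*l = -2 + I*l*(-17 + 5*I))
1/(S(-125, 149) + 54120) = 1/((-2 - 17*(-125)*149 + 5*149*(-125)²) + 54120) = 1/((-2 + 316625 + 5*149*15625) + 54120) = 1/((-2 + 316625 + 11640625) + 54120) = 1/(11957248 + 54120) = 1/12011368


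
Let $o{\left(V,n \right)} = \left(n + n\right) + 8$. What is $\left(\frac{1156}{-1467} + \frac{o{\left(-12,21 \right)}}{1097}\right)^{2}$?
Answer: $\frac{1427504027524}{2589843271401} \approx 0.55119$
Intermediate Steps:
$o{\left(V,n \right)} = 8 + 2 n$ ($o{\left(V,n \right)} = 2 n + 8 = 8 + 2 n$)
$\left(\frac{1156}{-1467} + \frac{o{\left(-12,21 \right)}}{1097}\right)^{2} = \left(\frac{1156}{-1467} + \frac{8 + 2 \cdot 21}{1097}\right)^{2} = \left(1156 \left(- \frac{1}{1467}\right) + \left(8 + 42\right) \frac{1}{1097}\right)^{2} = \left(- \frac{1156}{1467} + 50 \cdot \frac{1}{1097}\right)^{2} = \left(- \frac{1156}{1467} + \frac{50}{1097}\right)^{2} = \left(- \frac{1194782}{1609299}\right)^{2} = \frac{1427504027524}{2589843271401}$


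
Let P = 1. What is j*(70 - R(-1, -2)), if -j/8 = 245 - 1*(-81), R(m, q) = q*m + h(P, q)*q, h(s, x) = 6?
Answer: -208640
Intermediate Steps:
R(m, q) = 6*q + m*q (R(m, q) = q*m + 6*q = m*q + 6*q = 6*q + m*q)
j = -2608 (j = -8*(245 - 1*(-81)) = -8*(245 + 81) = -8*326 = -2608)
j*(70 - R(-1, -2)) = -2608*(70 - (-2)*(6 - 1)) = -2608*(70 - (-2)*5) = -2608*(70 - 1*(-10)) = -2608*(70 + 10) = -2608*80 = -208640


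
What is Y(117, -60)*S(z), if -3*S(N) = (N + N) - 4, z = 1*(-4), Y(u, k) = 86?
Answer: 344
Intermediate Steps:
z = -4
S(N) = 4/3 - 2*N/3 (S(N) = -((N + N) - 4)/3 = -(2*N - 4)/3 = -(-4 + 2*N)/3 = 4/3 - 2*N/3)
Y(117, -60)*S(z) = 86*(4/3 - ⅔*(-4)) = 86*(4/3 + 8/3) = 86*4 = 344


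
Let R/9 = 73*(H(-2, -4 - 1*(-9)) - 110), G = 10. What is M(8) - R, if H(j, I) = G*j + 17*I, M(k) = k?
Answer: 29573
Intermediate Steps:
H(j, I) = 10*j + 17*I
R = -29565 (R = 9*(73*((10*(-2) + 17*(-4 - 1*(-9))) - 110)) = 9*(73*((-20 + 17*(-4 + 9)) - 110)) = 9*(73*((-20 + 17*5) - 110)) = 9*(73*((-20 + 85) - 110)) = 9*(73*(65 - 110)) = 9*(73*(-45)) = 9*(-3285) = -29565)
M(8) - R = 8 - 1*(-29565) = 8 + 29565 = 29573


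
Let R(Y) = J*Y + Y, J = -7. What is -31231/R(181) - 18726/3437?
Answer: 87004511/3732582 ≈ 23.309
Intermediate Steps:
R(Y) = -6*Y (R(Y) = -7*Y + Y = -6*Y)
-31231/R(181) - 18726/3437 = -31231/((-6*181)) - 18726/3437 = -31231/(-1086) - 18726*1/3437 = -31231*(-1/1086) - 18726/3437 = 31231/1086 - 18726/3437 = 87004511/3732582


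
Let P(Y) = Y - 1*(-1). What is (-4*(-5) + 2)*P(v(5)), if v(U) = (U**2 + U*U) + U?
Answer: 1232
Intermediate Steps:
v(U) = U + 2*U**2 (v(U) = (U**2 + U**2) + U = 2*U**2 + U = U + 2*U**2)
P(Y) = 1 + Y (P(Y) = Y + 1 = 1 + Y)
(-4*(-5) + 2)*P(v(5)) = (-4*(-5) + 2)*(1 + 5*(1 + 2*5)) = (20 + 2)*(1 + 5*(1 + 10)) = 22*(1 + 5*11) = 22*(1 + 55) = 22*56 = 1232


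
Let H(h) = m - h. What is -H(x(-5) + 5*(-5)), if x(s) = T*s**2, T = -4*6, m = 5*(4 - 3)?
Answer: -630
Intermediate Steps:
m = 5 (m = 5*1 = 5)
T = -24
x(s) = -24*s**2
H(h) = 5 - h
-H(x(-5) + 5*(-5)) = -(5 - (-24*(-5)**2 + 5*(-5))) = -(5 - (-24*25 - 25)) = -(5 - (-600 - 25)) = -(5 - 1*(-625)) = -(5 + 625) = -1*630 = -630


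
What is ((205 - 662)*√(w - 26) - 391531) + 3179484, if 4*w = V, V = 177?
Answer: 2787953 - 457*√73/2 ≈ 2.7860e+6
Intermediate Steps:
w = 177/4 (w = (¼)*177 = 177/4 ≈ 44.250)
((205 - 662)*√(w - 26) - 391531) + 3179484 = ((205 - 662)*√(177/4 - 26) - 391531) + 3179484 = (-457*√73/2 - 391531) + 3179484 = (-391531 - 457*√73/2) + 3179484 = 2787953 - 457*√73/2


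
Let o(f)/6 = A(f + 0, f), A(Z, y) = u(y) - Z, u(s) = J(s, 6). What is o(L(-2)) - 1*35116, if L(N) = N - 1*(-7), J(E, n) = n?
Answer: -35110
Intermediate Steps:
u(s) = 6
A(Z, y) = 6 - Z
L(N) = 7 + N (L(N) = N + 7 = 7 + N)
o(f) = 36 - 6*f (o(f) = 6*(6 - (f + 0)) = 6*(6 - f) = 36 - 6*f)
o(L(-2)) - 1*35116 = (36 - 6*(7 - 2)) - 1*35116 = (36 - 6*5) - 35116 = (36 - 30) - 35116 = 6 - 35116 = -35110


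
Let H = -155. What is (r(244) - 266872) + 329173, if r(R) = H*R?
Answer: 24481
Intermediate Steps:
r(R) = -155*R
(r(244) - 266872) + 329173 = (-155*244 - 266872) + 329173 = (-37820 - 266872) + 329173 = -304692 + 329173 = 24481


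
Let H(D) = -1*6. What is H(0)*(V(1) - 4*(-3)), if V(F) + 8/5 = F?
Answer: -342/5 ≈ -68.400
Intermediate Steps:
V(F) = -8/5 + F
H(D) = -6
H(0)*(V(1) - 4*(-3)) = -6*((-8/5 + 1) - 4*(-3)) = -6*(-⅗ + 12) = -6*57/5 = -342/5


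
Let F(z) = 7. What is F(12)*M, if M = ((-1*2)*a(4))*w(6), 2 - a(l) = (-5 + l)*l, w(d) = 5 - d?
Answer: 84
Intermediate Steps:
a(l) = 2 - l*(-5 + l) (a(l) = 2 - (-5 + l)*l = 2 - l*(-5 + l))
M = 12 (M = ((-1*2)*(2 - 1*4² + 5*4))*(5 - 1*6) = (-2*(2 - 1*16 + 20))*(5 - 6) = -2*(2 - 16 + 20)*(-1) = -2*6*(-1) = -12*(-1) = 12)
F(12)*M = 7*12 = 84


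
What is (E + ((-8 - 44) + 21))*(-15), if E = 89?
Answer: -870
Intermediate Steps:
(E + ((-8 - 44) + 21))*(-15) = (89 + ((-8 - 44) + 21))*(-15) = (89 + (-52 + 21))*(-15) = (89 - 31)*(-15) = 58*(-15) = -870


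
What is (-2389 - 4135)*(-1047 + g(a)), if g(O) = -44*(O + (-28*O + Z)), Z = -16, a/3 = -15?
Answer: 351010772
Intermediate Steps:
a = -45 (a = 3*(-15) = -45)
g(O) = 704 + 1188*O (g(O) = -44*(O + (-28*O - 16)) = -44*(O + (-16 - 28*O)) = -44*(-16 - 27*O) = 704 + 1188*O)
(-2389 - 4135)*(-1047 + g(a)) = (-2389 - 4135)*(-1047 + (704 + 1188*(-45))) = -6524*(-1047 + (704 - 53460)) = -6524*(-1047 - 52756) = -6524*(-53803) = 351010772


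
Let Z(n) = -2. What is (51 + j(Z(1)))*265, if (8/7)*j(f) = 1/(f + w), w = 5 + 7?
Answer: 216611/16 ≈ 13538.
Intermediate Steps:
w = 12
j(f) = 7/(8*(12 + f)) (j(f) = 7/(8*(f + 12)) = 7/(8*(12 + f)))
(51 + j(Z(1)))*265 = (51 + 7/(8*(12 - 2)))*265 = (51 + (7/8)/10)*265 = (51 + (7/8)*(1/10))*265 = (51 + 7/80)*265 = (4087/80)*265 = 216611/16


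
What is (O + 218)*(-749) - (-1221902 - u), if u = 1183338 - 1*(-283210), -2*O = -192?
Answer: 2453264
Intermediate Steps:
O = 96 (O = -½*(-192) = 96)
u = 1466548 (u = 1183338 + 283210 = 1466548)
(O + 218)*(-749) - (-1221902 - u) = (96 + 218)*(-749) - (-1221902 - 1*1466548) = 314*(-749) - (-1221902 - 1466548) = -235186 - 1*(-2688450) = -235186 + 2688450 = 2453264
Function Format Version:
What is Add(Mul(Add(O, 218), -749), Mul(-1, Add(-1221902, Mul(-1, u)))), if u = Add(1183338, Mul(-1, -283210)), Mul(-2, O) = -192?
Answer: 2453264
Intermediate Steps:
O = 96 (O = Mul(Rational(-1, 2), -192) = 96)
u = 1466548 (u = Add(1183338, 283210) = 1466548)
Add(Mul(Add(O, 218), -749), Mul(-1, Add(-1221902, Mul(-1, u)))) = Add(Mul(Add(96, 218), -749), Mul(-1, Add(-1221902, Mul(-1, 1466548)))) = Add(Mul(314, -749), Mul(-1, Add(-1221902, -1466548))) = Add(-235186, Mul(-1, -2688450)) = Add(-235186, 2688450) = 2453264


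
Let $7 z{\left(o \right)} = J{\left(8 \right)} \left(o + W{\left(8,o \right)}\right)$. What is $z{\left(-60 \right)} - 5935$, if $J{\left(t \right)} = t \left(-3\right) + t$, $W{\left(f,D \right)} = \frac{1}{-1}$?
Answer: $- \frac{40569}{7} \approx -5795.6$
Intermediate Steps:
$W{\left(f,D \right)} = -1$
$J{\left(t \right)} = - 2 t$ ($J{\left(t \right)} = - 3 t + t = - 2 t$)
$z{\left(o \right)} = \frac{16}{7} - \frac{16 o}{7}$ ($z{\left(o \right)} = \frac{\left(-2\right) 8 \left(o - 1\right)}{7} = \frac{\left(-16\right) \left(-1 + o\right)}{7} = \frac{16 - 16 o}{7} = \frac{16}{7} - \frac{16 o}{7}$)
$z{\left(-60 \right)} - 5935 = \left(\frac{16}{7} - - \frac{960}{7}\right) - 5935 = \left(\frac{16}{7} + \frac{960}{7}\right) - 5935 = \frac{976}{7} - 5935 = - \frac{40569}{7}$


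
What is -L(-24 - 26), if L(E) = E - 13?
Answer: 63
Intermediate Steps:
L(E) = -13 + E
-L(-24 - 26) = -(-13 + (-24 - 26)) = -(-13 - 50) = -1*(-63) = 63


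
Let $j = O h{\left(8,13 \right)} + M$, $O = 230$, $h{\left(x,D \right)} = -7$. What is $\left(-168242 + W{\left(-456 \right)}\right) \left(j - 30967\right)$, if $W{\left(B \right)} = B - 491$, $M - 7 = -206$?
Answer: $5545338664$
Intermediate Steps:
$M = -199$ ($M = 7 - 206 = -199$)
$W{\left(B \right)} = -491 + B$
$j = -1809$ ($j = 230 \left(-7\right) - 199 = -1610 - 199 = -1809$)
$\left(-168242 + W{\left(-456 \right)}\right) \left(j - 30967\right) = \left(-168242 - 947\right) \left(-1809 - 30967\right) = \left(-168242 - 947\right) \left(-32776\right) = \left(-169189\right) \left(-32776\right) = 5545338664$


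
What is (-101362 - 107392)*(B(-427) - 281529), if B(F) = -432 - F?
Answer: 58771348636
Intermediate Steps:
(-101362 - 107392)*(B(-427) - 281529) = (-101362 - 107392)*((-432 - 1*(-427)) - 281529) = -208754*((-432 + 427) - 281529) = -208754*(-5 - 281529) = -208754*(-281534) = 58771348636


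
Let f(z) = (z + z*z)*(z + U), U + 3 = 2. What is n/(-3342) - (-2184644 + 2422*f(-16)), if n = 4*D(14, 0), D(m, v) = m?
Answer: 20162961056/1671 ≈ 1.2066e+7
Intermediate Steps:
U = -1 (U = -3 + 2 = -1)
f(z) = (-1 + z)*(z + z²) (f(z) = (z + z*z)*(z - 1) = (z + z²)*(-1 + z) = (-1 + z)*(z + z²))
n = 56 (n = 4*14 = 56)
n/(-3342) - (-2184644 + 2422*f(-16)) = 56/(-3342) - 2422/(1/(-902 + ((-16)³ - 1*(-16)))) = 56*(-1/3342) - 2422/(1/(-902 + (-4096 + 16))) = -28/1671 - 2422/(1/(-902 - 4080)) = -28/1671 - 2422/(1/(-4982)) = -28/1671 - 2422/(-1/4982) = -28/1671 - 2422*(-4982) = -28/1671 + 12066404 = 20162961056/1671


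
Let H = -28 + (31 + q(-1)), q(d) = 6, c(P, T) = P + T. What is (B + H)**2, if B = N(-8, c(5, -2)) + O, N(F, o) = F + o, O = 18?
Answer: 484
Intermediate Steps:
H = 9 (H = -28 + (31 + 6) = -28 + 37 = 9)
B = 13 (B = (-8 + (5 - 2)) + 18 = (-8 + 3) + 18 = -5 + 18 = 13)
(B + H)**2 = (13 + 9)**2 = 22**2 = 484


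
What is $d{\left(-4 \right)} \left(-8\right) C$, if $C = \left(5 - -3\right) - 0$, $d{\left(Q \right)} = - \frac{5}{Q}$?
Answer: $-80$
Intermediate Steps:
$C = 8$ ($C = \left(5 + 3\right) + 0 = 8 + 0 = 8$)
$d{\left(-4 \right)} \left(-8\right) C = - \frac{5}{-4} \left(-8\right) 8 = \left(-5\right) \left(- \frac{1}{4}\right) \left(-8\right) 8 = \frac{5}{4} \left(-8\right) 8 = \left(-10\right) 8 = -80$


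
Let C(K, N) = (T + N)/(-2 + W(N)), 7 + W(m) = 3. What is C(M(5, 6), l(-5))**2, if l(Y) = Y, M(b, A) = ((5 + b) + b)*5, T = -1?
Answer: 1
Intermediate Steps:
M(b, A) = 25 + 10*b (M(b, A) = (5 + 2*b)*5 = 25 + 10*b)
W(m) = -4 (W(m) = -7 + 3 = -4)
C(K, N) = 1/6 - N/6 (C(K, N) = (-1 + N)/(-2 - 4) = (-1 + N)/(-6) = (-1 + N)*(-1/6) = 1/6 - N/6)
C(M(5, 6), l(-5))**2 = (1/6 - 1/6*(-5))**2 = (1/6 + 5/6)**2 = 1**2 = 1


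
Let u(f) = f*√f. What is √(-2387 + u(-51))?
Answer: √(-2387 - 51*I*√51) ≈ 3.7166 - 48.998*I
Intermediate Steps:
u(f) = f^(3/2)
√(-2387 + u(-51)) = √(-2387 + (-51)^(3/2)) = √(-2387 - 51*I*√51)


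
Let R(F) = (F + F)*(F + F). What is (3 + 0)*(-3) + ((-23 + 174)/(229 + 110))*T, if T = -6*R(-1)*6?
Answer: -8265/113 ≈ -73.142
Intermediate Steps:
R(F) = 4*F**2 (R(F) = (2*F)*(2*F) = 4*F**2)
T = -144 (T = -24*(-1)**2*6 = -24*6 = -144)
(3 + 0)*(-3) + ((-23 + 174)/(229 + 110))*T = (3 + 0)*(-3) + ((-23 + 174)/(229 + 110))*(-144) = 3*(-3) + (151/339)*(-144) = -9 + (151*(1/339))*(-144) = -9 + (151/339)*(-144) = -9 - 7248/113 = -8265/113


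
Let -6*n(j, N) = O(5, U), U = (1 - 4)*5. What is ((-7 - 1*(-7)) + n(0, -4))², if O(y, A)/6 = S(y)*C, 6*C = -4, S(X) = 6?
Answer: 16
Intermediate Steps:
U = -15 (U = -3*5 = -15)
C = -⅔ (C = (⅙)*(-4) = -⅔ ≈ -0.66667)
O(y, A) = -24 (O(y, A) = 6*(6*(-⅔)) = 6*(-4) = -24)
n(j, N) = 4 (n(j, N) = -⅙*(-24) = 4)
((-7 - 1*(-7)) + n(0, -4))² = ((-7 - 1*(-7)) + 4)² = ((-7 + 7) + 4)² = (0 + 4)² = 4² = 16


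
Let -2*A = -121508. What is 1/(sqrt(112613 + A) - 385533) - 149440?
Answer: -822670082114119/5505019286 - sqrt(19263)/49545173574 ≈ -1.4944e+5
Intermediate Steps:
A = 60754 (A = -1/2*(-121508) = 60754)
1/(sqrt(112613 + A) - 385533) - 149440 = 1/(sqrt(112613 + 60754) - 385533) - 149440 = 1/(sqrt(173367) - 385533) - 149440 = 1/(3*sqrt(19263) - 385533) - 149440 = 1/(-385533 + 3*sqrt(19263)) - 149440 = -149440 + 1/(-385533 + 3*sqrt(19263))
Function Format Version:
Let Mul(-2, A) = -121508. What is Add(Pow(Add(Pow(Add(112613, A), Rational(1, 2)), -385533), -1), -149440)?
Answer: Add(Rational(-822670082114119, 5505019286), Mul(Rational(-1, 49545173574), Pow(19263, Rational(1, 2)))) ≈ -1.4944e+5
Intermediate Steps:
A = 60754 (A = Mul(Rational(-1, 2), -121508) = 60754)
Add(Pow(Add(Pow(Add(112613, A), Rational(1, 2)), -385533), -1), -149440) = Add(Pow(Add(Pow(Add(112613, 60754), Rational(1, 2)), -385533), -1), -149440) = Add(Pow(Add(Pow(173367, Rational(1, 2)), -385533), -1), -149440) = Add(Pow(Add(Mul(3, Pow(19263, Rational(1, 2))), -385533), -1), -149440) = Add(Pow(Add(-385533, Mul(3, Pow(19263, Rational(1, 2)))), -1), -149440) = Add(-149440, Pow(Add(-385533, Mul(3, Pow(19263, Rational(1, 2)))), -1))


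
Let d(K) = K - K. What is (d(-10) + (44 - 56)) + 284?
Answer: 272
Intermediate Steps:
d(K) = 0
(d(-10) + (44 - 56)) + 284 = (0 + (44 - 56)) + 284 = (0 - 12) + 284 = -12 + 284 = 272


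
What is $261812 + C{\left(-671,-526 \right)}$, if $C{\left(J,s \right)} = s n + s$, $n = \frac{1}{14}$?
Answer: $\frac{1828739}{7} \approx 2.6125 \cdot 10^{5}$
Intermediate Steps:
$n = \frac{1}{14} \approx 0.071429$
$C{\left(J,s \right)} = \frac{15 s}{14}$ ($C{\left(J,s \right)} = s \frac{1}{14} + s = \frac{s}{14} + s = \frac{15 s}{14}$)
$261812 + C{\left(-671,-526 \right)} = 261812 + \frac{15}{14} \left(-526\right) = 261812 - \frac{3945}{7} = \frac{1828739}{7}$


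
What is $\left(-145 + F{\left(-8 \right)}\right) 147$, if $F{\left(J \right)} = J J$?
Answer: $-11907$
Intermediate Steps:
$F{\left(J \right)} = J^{2}$
$\left(-145 + F{\left(-8 \right)}\right) 147 = \left(-145 + \left(-8\right)^{2}\right) 147 = \left(-145 + 64\right) 147 = \left(-81\right) 147 = -11907$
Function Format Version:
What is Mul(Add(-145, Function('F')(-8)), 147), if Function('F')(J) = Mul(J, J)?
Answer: -11907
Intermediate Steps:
Function('F')(J) = Pow(J, 2)
Mul(Add(-145, Function('F')(-8)), 147) = Mul(Add(-145, Pow(-8, 2)), 147) = Mul(Add(-145, 64), 147) = Mul(-81, 147) = -11907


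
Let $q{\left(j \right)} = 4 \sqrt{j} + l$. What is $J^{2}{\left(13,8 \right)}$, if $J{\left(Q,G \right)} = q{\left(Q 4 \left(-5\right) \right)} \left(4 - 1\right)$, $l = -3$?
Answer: $-37359 - 432 i \sqrt{65} \approx -37359.0 - 3482.9 i$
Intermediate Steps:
$q{\left(j \right)} = -3 + 4 \sqrt{j}$ ($q{\left(j \right)} = 4 \sqrt{j} - 3 = -3 + 4 \sqrt{j}$)
$J{\left(Q,G \right)} = -9 + 24 \sqrt{5} \sqrt{- Q}$ ($J{\left(Q,G \right)} = \left(-3 + 4 \sqrt{Q 4 \left(-5\right)}\right) \left(4 - 1\right) = \left(-3 + 4 \sqrt{4 Q \left(-5\right)}\right) 3 = \left(-3 + 4 \sqrt{- 20 Q}\right) 3 = \left(-3 + 4 \cdot 2 \sqrt{5} \sqrt{- Q}\right) 3 = \left(-3 + 8 \sqrt{5} \sqrt{- Q}\right) 3 = -9 + 24 \sqrt{5} \sqrt{- Q}$)
$J^{2}{\left(13,8 \right)} = \left(-9 + 24 \sqrt{5} \sqrt{\left(-1\right) 13}\right)^{2} = \left(-9 + 24 \sqrt{5} \sqrt{-13}\right)^{2} = \left(-9 + 24 \sqrt{5} i \sqrt{13}\right)^{2} = \left(-9 + 24 i \sqrt{65}\right)^{2}$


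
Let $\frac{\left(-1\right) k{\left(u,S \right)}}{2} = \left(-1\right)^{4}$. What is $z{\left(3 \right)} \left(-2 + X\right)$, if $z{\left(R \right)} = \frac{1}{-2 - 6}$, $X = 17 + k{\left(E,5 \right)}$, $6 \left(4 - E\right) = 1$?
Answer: $- \frac{13}{8} \approx -1.625$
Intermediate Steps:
$E = \frac{23}{6}$ ($E = 4 - \frac{1}{6} = \frac{23}{6} \approx 3.8333$)
$k{\left(u,S \right)} = -2$ ($k{\left(u,S \right)} = - 2 \left(-1\right)^{4} = \left(-2\right) 1 = -2$)
$X = 15$ ($X = 17 - 2 = 15$)
$z{\left(R \right)} = - \frac{1}{8}$ ($z{\left(R \right)} = \frac{1}{-2 - 6} = \frac{1}{-8} = - \frac{1}{8}$)
$z{\left(3 \right)} \left(-2 + X\right) = - \frac{-2 + 15}{8} = \left(- \frac{1}{8}\right) 13 = - \frac{13}{8}$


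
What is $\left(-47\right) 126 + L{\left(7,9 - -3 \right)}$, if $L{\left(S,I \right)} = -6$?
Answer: $-5928$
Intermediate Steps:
$\left(-47\right) 126 + L{\left(7,9 - -3 \right)} = \left(-47\right) 126 - 6 = -5922 - 6 = -5928$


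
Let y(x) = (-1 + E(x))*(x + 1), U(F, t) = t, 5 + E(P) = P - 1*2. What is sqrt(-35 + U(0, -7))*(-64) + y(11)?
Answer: 36 - 64*I*sqrt(42) ≈ 36.0 - 414.77*I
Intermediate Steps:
E(P) = -7 + P (E(P) = -5 + (P - 1*2) = -5 + (P - 2) = -5 + (-2 + P) = -7 + P)
y(x) = (1 + x)*(-8 + x) (y(x) = (-1 + (-7 + x))*(x + 1) = (-8 + x)*(1 + x) = (1 + x)*(-8 + x))
sqrt(-35 + U(0, -7))*(-64) + y(11) = sqrt(-35 - 7)*(-64) + (-8 + 11*(-7 + 11)) = sqrt(-42)*(-64) + (-8 + 11*4) = (I*sqrt(42))*(-64) + (-8 + 44) = -64*I*sqrt(42) + 36 = 36 - 64*I*sqrt(42)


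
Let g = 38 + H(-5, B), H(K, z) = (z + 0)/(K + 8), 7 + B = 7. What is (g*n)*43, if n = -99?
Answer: -161766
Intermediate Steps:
B = 0 (B = -7 + 7 = 0)
H(K, z) = z/(8 + K)
g = 38 (g = 38 + 0/(8 - 5) = 38 + 0/3 = 38 + 0*(⅓) = 38 + 0 = 38)
(g*n)*43 = (38*(-99))*43 = -3762*43 = -161766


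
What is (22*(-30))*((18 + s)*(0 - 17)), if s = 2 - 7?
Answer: 145860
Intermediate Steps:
s = -5
(22*(-30))*((18 + s)*(0 - 17)) = (22*(-30))*((18 - 5)*(0 - 17)) = -8580*(-17) = -660*(-221) = 145860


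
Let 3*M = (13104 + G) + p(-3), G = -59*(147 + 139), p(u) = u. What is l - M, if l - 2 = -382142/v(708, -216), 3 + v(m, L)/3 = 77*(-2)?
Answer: 975445/471 ≈ 2071.0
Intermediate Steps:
v(m, L) = -471 (v(m, L) = -9 + 3*(77*(-2)) = -9 + 3*(-154) = -9 - 462 = -471)
G = -16874 (G = -59*286 = -16874)
M = -3773/3 (M = ((13104 - 16874) - 3)/3 = (-3770 - 3)/3 = (⅓)*(-3773) = -3773/3 ≈ -1257.7)
l = 383084/471 (l = 2 - 382142/(-471) = 2 - 382142*(-1/471) = 2 + 382142/471 = 383084/471 ≈ 813.34)
l - M = 383084/471 - 1*(-3773/3) = 383084/471 + 3773/3 = 975445/471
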